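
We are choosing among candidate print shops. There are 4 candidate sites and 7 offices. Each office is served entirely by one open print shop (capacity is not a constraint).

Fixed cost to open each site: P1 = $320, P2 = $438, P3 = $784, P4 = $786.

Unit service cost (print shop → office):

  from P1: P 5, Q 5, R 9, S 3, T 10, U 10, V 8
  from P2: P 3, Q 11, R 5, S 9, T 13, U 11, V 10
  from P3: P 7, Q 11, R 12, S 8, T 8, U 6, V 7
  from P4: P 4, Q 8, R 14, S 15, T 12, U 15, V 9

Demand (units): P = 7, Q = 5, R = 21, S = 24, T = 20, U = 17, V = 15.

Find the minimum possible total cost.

For any fixed open set, each office goes to its cheapest open site; total = fixed + service.
{P1}: P→P1 5·7=35, Q→P1 5·5=25, R→P1 9·21=189, S→P1 3·24=72, T→P1 10·20=200, U→P1 10·17=170, V→P1 8·15=120. Service 811; fixed 320; total 1131.
{P2}: service 994 + fixed 438 = 1432
{P1, P2}: P→P2 3·7=21, Q→P1 5·5=25, R→P2 5·21=105, S→P1 3·24=72, T→P1 10·20=200, U→P1 10·17=170, V→P1 8·15=120. Service 713; fixed 758; total 1471.
{P1, P2, P3, P4}: service 590 + fixed 2328 = 2918
No other subset beats 1131.

Minimum total cost: 1131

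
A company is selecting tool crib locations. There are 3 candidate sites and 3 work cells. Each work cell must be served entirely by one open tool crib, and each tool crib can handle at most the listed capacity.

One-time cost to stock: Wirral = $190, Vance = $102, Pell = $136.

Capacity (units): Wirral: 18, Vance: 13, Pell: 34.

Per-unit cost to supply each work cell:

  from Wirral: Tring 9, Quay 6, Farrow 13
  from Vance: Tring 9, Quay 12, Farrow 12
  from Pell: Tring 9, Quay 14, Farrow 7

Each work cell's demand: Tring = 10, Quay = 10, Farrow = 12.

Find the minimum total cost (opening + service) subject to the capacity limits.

Open {Pell}: Tring→Pell 9·10=90, Quay→Pell 14·10=140, Farrow→Pell 7·12=84.
Loads: Pell carries 32/34. Service 314; fixed 136; total 450.
Next best feasible plan costs 532.

Minimum total cost: 450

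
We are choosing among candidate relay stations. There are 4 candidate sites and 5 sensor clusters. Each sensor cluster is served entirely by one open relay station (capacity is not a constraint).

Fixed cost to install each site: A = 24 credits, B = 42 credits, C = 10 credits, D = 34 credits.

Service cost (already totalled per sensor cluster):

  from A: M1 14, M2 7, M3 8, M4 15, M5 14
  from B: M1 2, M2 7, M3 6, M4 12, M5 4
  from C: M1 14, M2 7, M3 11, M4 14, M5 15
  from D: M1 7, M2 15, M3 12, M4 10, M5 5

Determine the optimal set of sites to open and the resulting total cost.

For any fixed open set, each sensor cluster goes to its cheapest open site; total = fixed + service.
{C}: M1→C 14, M2→C 7, M3→C 11, M4→C 14, M5→C 15. Service 61; fixed 10; total 71.
{B}: M1→B 2, M2→B 7, M3→B 6, M4→B 12, M5→B 4. Service 31; fixed 42; total 73.
{A}: M1→A 14, M2→A 7, M3→A 8, M4→A 15, M5→A 14. Service 58; fixed 24; total 82.
{A, B, C, D}: service 29 + fixed 110 = 139
(All 15 nonempty subsets were checked; C only is lowest.)

Open C only; minimum total cost 71.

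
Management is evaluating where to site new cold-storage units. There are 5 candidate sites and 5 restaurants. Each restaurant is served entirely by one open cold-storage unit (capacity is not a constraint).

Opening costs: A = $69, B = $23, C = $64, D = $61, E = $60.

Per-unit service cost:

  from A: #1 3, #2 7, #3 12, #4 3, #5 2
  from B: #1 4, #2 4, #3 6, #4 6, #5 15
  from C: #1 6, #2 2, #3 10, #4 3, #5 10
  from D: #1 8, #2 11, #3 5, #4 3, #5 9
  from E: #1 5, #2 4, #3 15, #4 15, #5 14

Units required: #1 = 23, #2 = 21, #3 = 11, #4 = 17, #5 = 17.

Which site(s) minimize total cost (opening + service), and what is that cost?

Open A and B; minimum total cost 396.

For any fixed open set, each restaurant goes to its cheapest open site; total = fixed + service.
{A, B}: #1→A 3·23=69, #2→B 4·21=84, #3→B 6·11=66, #4→A 3·17=51, #5→A 2·17=34. Service 304; fixed 92; total 396.
{A, B, C}: service 262 + fixed 156 = 418
{A, C}: service 306 + fixed 133 = 439
{A, B, C, D, E}: #1→A 3·23=69, #2→C 2·21=42, #3→D 5·11=55, #4→A 3·17=51, #5→A 2·17=34. Service 251; fixed 277; total 528.
No other subset beats 396.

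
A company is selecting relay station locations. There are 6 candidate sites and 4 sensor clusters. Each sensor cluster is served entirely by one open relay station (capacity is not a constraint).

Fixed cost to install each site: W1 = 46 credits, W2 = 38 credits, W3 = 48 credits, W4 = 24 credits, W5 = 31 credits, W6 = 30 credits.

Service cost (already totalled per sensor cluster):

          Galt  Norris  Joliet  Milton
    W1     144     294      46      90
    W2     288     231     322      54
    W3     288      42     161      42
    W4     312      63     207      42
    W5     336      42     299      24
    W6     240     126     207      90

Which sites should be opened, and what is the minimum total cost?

For any fixed open set, each sensor cluster goes to its cheapest open site; total = fixed + service.
{W1, W5}: Galt→W1 144, Norris→W5 42, Joliet→W1 46, Milton→W5 24. Service 256; fixed 77; total 333.
{W1, W4, W5}: service 256 + fixed 101 = 357
{W1, W5, W6}: Galt→W1 144, Norris→W5 42, Joliet→W1 46, Milton→W5 24. Service 256; fixed 107; total 363.
{W1, W2, W3, W4, W5, W6}: service 256 + fixed 217 = 473
No other subset beats 333.

Open W1 and W5; minimum total cost 333.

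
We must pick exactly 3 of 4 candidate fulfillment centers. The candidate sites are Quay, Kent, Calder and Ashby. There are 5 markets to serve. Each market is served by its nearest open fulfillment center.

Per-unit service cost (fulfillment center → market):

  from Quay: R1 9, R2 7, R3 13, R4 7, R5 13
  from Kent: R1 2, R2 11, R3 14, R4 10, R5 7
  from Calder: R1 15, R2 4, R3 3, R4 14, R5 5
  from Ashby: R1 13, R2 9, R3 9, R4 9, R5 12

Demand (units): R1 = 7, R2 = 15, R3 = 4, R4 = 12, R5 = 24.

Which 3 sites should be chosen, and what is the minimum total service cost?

Choose Quay, Kent and Calder; total service cost 290.

With exactly 3 open, each market uses its cheapest among the chosen.
{Quay, Kent, Calder}: R1→Kent 2·7=14, R2→Calder 4·15=60, R3→Calder 3·4=12, R4→Quay 7·12=84, R5→Calder 5·24=120. Service cost 290.
{Kent, Calder, Ashby}: service cost 314
{Quay, Calder, Ashby}: service cost 339
Among all 4 size-3 choices, {Quay, Kent, Calder} is lowest.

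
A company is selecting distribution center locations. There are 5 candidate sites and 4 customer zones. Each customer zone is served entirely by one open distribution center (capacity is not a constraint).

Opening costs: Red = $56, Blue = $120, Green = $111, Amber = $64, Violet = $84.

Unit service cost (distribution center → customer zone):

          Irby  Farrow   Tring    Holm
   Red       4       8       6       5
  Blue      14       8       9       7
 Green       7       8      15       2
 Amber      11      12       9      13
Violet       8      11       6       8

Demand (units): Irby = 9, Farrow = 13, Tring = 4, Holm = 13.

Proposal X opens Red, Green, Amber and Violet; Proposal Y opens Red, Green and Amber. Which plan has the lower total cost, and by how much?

Proposal X: {Red, Green, Amber, Violet}: Irby→Red 4·9=36, Farrow→Red 8·13=104, Tring→Red 6·4=24, Holm→Green 2·13=26. Service 190; fixed 315; total 505.
Proposal Y: {Red, Green, Amber}: Irby→Red 4·9=36, Farrow→Red 8·13=104, Tring→Red 6·4=24, Holm→Green 2·13=26. Service 190; fixed 231; total 421.
Difference: |505 − 421| = 84.

Proposal Y is cheaper by 84.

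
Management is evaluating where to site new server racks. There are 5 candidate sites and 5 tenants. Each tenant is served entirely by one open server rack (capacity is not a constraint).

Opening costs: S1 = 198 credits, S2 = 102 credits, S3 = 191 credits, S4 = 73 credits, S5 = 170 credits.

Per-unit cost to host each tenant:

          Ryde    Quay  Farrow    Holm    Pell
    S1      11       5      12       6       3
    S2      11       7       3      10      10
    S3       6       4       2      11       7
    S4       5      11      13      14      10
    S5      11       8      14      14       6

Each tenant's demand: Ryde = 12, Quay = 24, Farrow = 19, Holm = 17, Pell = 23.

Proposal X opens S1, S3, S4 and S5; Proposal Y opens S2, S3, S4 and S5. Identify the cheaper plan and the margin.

Proposal X: {S1, S3, S4, S5}: Ryde→S4 5·12=60, Quay→S3 4·24=96, Farrow→S3 2·19=38, Holm→S1 6·17=102, Pell→S1 3·23=69. Service 365; fixed 632; total 997.
Proposal Y: {S2, S3, S4, S5}: Ryde→S4 5·12=60, Quay→S3 4·24=96, Farrow→S3 2·19=38, Holm→S2 10·17=170, Pell→S5 6·23=138. Service 502; fixed 536; total 1038.
Difference: |997 − 1038| = 41.

Proposal X is cheaper by 41.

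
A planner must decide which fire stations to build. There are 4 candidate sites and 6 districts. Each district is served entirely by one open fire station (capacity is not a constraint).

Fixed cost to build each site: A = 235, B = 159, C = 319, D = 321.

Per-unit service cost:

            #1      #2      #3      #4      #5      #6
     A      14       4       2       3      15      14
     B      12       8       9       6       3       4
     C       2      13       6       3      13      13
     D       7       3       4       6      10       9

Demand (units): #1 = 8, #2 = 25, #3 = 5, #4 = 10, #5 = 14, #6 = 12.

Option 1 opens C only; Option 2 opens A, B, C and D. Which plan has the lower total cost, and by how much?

Option 1 is cheaper by 197.

Option 1: {C}: #1→C 2·8=16, #2→C 13·25=325, #3→C 6·5=30, #4→C 3·10=30, #5→C 13·14=182, #6→C 13·12=156. Service 739; fixed 319; total 1058.
Option 2: {A, B, C, D}: #1→C 2·8=16, #2→D 3·25=75, #3→A 2·5=10, #4→A 3·10=30, #5→B 3·14=42, #6→B 4·12=48. Service 221; fixed 1034; total 1255.
Difference: |1058 − 1255| = 197.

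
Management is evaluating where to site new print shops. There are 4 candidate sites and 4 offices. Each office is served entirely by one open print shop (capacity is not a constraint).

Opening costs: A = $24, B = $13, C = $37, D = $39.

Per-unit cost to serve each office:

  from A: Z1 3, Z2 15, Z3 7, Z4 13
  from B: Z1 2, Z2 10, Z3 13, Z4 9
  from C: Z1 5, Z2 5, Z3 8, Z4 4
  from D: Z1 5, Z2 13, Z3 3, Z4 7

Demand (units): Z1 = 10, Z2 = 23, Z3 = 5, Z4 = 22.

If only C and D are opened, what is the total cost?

Each office is assigned to its cheapest site among the open ones.
{C, D}: Z1→C 5·10=50, Z2→C 5·23=115, Z3→D 3·5=15, Z4→C 4·22=88. Service 268; fixed 76; total 344.

Total cost: 344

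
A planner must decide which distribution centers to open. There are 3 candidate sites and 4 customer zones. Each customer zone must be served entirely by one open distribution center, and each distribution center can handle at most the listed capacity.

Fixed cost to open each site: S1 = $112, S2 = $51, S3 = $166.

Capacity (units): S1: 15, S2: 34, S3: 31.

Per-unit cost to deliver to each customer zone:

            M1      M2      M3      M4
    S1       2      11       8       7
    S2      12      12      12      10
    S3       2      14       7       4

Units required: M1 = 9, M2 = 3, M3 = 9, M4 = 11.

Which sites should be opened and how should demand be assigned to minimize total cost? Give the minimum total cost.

Minimum total cost: 378

Open {S2, S3}: M1→S3 2·9=18, M2→S2 12·3=36, M3→S3 7·9=63, M4→S3 4·11=44.
Loads: S2 carries 3/34, S3 carries 29/31. Service 161; fixed 217; total 378.
Next best feasible plan costs 413.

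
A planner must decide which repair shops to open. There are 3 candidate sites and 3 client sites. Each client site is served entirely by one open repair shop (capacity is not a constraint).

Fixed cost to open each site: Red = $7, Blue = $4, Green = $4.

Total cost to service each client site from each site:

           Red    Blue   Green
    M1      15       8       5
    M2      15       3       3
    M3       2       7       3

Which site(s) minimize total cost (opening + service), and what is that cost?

Open Green only; minimum total cost 15.

For any fixed open set, each client site goes to its cheapest open site; total = fixed + service.
{Green}: M1→Green 5, M2→Green 3, M3→Green 3. Service 11; fixed 4; total 15.
{Blue, Green}: M1→Green 5, M2→Blue 3, M3→Green 3. Service 11; fixed 8; total 19.
{Red, Green}: M1→Green 5, M2→Green 3, M3→Red 2. Service 10; fixed 11; total 21.
{Red, Blue, Green}: M1→Green 5, M2→Blue 3, M3→Red 2. Service 10; fixed 15; total 25.
No other subset beats 15.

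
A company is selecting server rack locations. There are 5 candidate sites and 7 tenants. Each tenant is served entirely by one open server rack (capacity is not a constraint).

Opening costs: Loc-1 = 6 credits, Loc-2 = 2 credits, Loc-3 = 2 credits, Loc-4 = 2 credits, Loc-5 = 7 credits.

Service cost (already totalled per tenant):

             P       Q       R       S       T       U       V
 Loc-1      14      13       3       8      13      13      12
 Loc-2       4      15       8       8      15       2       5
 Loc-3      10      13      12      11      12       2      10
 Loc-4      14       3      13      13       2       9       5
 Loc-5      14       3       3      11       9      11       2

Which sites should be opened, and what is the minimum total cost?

Open Loc-2, Loc-4 and Loc-5; minimum total cost 35.

For any fixed open set, each tenant goes to its cheapest open site; total = fixed + service.
{Loc-2, Loc-4, Loc-5}: P→Loc-2 4, Q→Loc-4 3, R→Loc-5 3, S→Loc-2 8, T→Loc-4 2, U→Loc-2 2, V→Loc-5 2. Service 24; fixed 11; total 35.
{Loc-2, Loc-4}: service 32 + fixed 4 = 36
{Loc-1, Loc-2, Loc-4}: service 27 + fixed 10 = 37
{Loc-1, Loc-2, Loc-3, Loc-4, Loc-5}: P→Loc-2 4, Q→Loc-4 3, R→Loc-1 3, S→Loc-1 8, T→Loc-4 2, U→Loc-2 2, V→Loc-5 2. Service 24; fixed 19; total 43.
No other subset beats 35.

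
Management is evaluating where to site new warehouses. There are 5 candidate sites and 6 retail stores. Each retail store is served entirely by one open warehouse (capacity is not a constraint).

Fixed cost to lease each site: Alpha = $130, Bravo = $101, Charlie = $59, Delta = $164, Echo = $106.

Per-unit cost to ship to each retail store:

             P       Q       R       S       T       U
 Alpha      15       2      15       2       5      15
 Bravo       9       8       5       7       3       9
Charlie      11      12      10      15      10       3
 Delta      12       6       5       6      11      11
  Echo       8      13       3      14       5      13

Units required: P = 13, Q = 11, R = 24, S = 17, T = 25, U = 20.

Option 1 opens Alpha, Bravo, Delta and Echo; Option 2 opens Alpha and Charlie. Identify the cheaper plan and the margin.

Option 2 is cheaper by 175.

Option 1: {Alpha, Bravo, Delta, Echo}: P→Echo 8·13=104, Q→Alpha 2·11=22, R→Echo 3·24=72, S→Alpha 2·17=34, T→Bravo 3·25=75, U→Bravo 9·20=180. Service 487; fixed 501; total 988.
Option 2: {Alpha, Charlie}: P→Charlie 11·13=143, Q→Alpha 2·11=22, R→Charlie 10·24=240, S→Alpha 2·17=34, T→Alpha 5·25=125, U→Charlie 3·20=60. Service 624; fixed 189; total 813.
Difference: |988 − 813| = 175.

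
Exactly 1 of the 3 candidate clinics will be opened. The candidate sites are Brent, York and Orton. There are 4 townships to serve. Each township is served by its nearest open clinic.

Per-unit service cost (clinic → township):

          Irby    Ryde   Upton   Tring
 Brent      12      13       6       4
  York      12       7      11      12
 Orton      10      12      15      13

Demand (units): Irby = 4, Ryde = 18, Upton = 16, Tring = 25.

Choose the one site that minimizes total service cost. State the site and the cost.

Choose Brent only; total service cost 478.

With exactly 1 open, each township uses its cheapest among the chosen.
{Brent}: Irby→Brent 12·4=48, Ryde→Brent 13·18=234, Upton→Brent 6·16=96, Tring→Brent 4·25=100. Service cost 478.
{York}: service cost 650
{Orton}: service cost 821
Among all 3 size-1 choices, {Brent} is lowest.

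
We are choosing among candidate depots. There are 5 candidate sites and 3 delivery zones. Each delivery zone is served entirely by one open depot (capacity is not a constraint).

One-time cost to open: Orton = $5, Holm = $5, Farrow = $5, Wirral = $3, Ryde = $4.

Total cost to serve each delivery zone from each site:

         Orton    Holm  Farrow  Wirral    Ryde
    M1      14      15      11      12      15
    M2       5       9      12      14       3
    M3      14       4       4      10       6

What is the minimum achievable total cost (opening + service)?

For any fixed open set, each delivery zone goes to its cheapest open site; total = fixed + service.
{Farrow, Ryde}: M1→Farrow 11, M2→Ryde 3, M3→Farrow 4. Service 18; fixed 9; total 27.
{Wirral, Ryde}: M1→Wirral 12, M2→Ryde 3, M3→Ryde 6. Service 21; fixed 7; total 28.
{Ryde}: service 24 + fixed 4 = 28
{Orton, Holm, Farrow, Wirral, Ryde}: M1→Farrow 11, M2→Ryde 3, M3→Holm 4. Service 18; fixed 22; total 40.
No other subset beats 27.

Minimum total cost: 27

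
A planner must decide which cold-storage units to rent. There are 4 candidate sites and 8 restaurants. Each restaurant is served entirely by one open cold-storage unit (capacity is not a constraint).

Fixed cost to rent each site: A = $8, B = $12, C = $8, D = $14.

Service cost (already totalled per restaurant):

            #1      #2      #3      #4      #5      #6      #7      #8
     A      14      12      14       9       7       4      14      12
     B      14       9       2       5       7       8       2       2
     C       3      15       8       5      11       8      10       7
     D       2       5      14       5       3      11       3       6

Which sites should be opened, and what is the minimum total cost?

For any fixed open set, each restaurant goes to its cheapest open site; total = fixed + service.
{B, D}: #1→D 2, #2→D 5, #3→B 2, #4→B 5, #5→D 3, #6→B 8, #7→B 2, #8→B 2. Service 29; fixed 26; total 55.
{B, C}: service 38 + fixed 20 = 58
{A, B, D}: #1→D 2, #2→D 5, #3→B 2, #4→B 5, #5→D 3, #6→A 4, #7→B 2, #8→B 2. Service 25; fixed 34; total 59.
{A, B, C, D}: #1→D 2, #2→D 5, #3→B 2, #4→B 5, #5→D 3, #6→A 4, #7→B 2, #8→B 2. Service 25; fixed 42; total 67.
(All 15 nonempty subsets were checked; B and D is lowest.)

Open B and D; minimum total cost 55.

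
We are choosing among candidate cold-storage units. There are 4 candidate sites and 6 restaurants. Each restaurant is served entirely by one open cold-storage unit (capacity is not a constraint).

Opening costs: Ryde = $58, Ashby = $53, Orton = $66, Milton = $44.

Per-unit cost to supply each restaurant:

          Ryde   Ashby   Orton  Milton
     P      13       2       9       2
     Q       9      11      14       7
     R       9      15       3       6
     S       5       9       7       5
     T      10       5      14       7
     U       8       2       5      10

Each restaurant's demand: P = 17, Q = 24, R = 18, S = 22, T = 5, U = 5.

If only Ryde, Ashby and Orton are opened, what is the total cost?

Total cost: 626

Each restaurant is assigned to its cheapest site among the open ones.
{Ryde, Ashby, Orton}: P→Ashby 2·17=34, Q→Ryde 9·24=216, R→Orton 3·18=54, S→Ryde 5·22=110, T→Ashby 5·5=25, U→Ashby 2·5=10. Service 449; fixed 177; total 626.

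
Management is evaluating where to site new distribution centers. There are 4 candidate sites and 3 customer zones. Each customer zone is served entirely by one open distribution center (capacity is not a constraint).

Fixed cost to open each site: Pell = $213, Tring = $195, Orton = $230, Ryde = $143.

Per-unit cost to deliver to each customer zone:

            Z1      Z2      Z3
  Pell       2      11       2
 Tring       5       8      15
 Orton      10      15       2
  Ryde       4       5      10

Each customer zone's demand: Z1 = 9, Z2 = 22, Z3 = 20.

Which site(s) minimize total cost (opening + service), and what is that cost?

Open Ryde only; minimum total cost 489.

For any fixed open set, each customer zone goes to its cheapest open site; total = fixed + service.
{Ryde}: Z1→Ryde 4·9=36, Z2→Ryde 5·22=110, Z3→Ryde 10·20=200. Service 346; fixed 143; total 489.
{Pell}: service 300 + fixed 213 = 513
{Pell, Ryde}: service 168 + fixed 356 = 524
{Pell, Tring, Orton, Ryde}: Z1→Pell 2·9=18, Z2→Ryde 5·22=110, Z3→Pell 2·20=40. Service 168; fixed 781; total 949.
No other subset beats 489.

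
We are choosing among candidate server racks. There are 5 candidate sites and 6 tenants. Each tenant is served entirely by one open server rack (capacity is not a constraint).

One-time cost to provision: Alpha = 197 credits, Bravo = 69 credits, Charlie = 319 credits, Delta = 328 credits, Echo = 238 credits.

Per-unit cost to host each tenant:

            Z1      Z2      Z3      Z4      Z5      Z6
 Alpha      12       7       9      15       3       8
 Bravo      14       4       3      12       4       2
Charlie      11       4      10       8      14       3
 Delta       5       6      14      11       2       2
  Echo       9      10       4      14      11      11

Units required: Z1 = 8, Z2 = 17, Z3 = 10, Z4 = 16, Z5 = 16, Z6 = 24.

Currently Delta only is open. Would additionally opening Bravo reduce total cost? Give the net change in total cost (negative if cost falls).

Current service cost with {Delta}: 538.
Adding Bravo: each tenant re-picks its cheapest; new service cost 394, saving 144.
Extra fixed cost: 69. Net change = 69 − 144 = -75.
(Totals: 866 → 791.)

Yes — net change −75 (cost falls by 75).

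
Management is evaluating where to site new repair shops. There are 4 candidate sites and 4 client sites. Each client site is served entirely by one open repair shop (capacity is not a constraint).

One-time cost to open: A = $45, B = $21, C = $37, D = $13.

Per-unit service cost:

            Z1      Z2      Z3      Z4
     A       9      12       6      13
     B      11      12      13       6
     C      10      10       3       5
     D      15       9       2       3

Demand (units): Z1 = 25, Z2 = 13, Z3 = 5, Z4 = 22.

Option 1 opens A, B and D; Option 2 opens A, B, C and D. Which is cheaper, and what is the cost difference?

Option 1: {A, B, D}: Z1→A 9·25=225, Z2→D 9·13=117, Z3→D 2·5=10, Z4→D 3·22=66. Service 418; fixed 79; total 497.
Option 2: {A, B, C, D}: Z1→A 9·25=225, Z2→D 9·13=117, Z3→D 2·5=10, Z4→D 3·22=66. Service 418; fixed 116; total 534.
Difference: |497 − 534| = 37.

Option 1 is cheaper by 37.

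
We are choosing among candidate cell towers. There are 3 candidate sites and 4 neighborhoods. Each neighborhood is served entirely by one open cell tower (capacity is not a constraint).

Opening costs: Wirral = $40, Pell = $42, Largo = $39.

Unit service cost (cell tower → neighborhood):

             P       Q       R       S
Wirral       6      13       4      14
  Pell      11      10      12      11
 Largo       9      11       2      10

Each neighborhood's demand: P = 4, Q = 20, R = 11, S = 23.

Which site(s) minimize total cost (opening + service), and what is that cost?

Open Largo only; minimum total cost 547.

For any fixed open set, each neighborhood goes to its cheapest open site; total = fixed + service.
{Largo}: P→Largo 9·4=36, Q→Largo 11·20=220, R→Largo 2·11=22, S→Largo 10·23=230. Service 508; fixed 39; total 547.
{Pell, Largo}: P→Largo 9·4=36, Q→Pell 10·20=200, R→Largo 2·11=22, S→Largo 10·23=230. Service 488; fixed 81; total 569.
{Wirral, Largo}: P→Wirral 6·4=24, Q→Largo 11·20=220, R→Largo 2·11=22, S→Largo 10·23=230. Service 496; fixed 79; total 575.
{Wirral, Pell, Largo}: service 476 + fixed 121 = 597
No other subset beats 547.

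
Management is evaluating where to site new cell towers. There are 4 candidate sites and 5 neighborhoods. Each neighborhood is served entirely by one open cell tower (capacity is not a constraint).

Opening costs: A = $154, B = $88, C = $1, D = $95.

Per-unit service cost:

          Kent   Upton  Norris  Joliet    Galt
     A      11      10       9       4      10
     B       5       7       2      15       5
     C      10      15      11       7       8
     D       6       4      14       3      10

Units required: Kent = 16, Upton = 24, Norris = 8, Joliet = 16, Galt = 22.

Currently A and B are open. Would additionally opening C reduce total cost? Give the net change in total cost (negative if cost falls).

Current service cost with {A, B}: 438.
Adding C: each neighborhood re-picks its cheapest; new service cost 438, saving 0.
Extra fixed cost: 1. Net change = 1 − 0 = 1.
(Totals: 680 → 681.)

No — net change +1 (cost rises by 1).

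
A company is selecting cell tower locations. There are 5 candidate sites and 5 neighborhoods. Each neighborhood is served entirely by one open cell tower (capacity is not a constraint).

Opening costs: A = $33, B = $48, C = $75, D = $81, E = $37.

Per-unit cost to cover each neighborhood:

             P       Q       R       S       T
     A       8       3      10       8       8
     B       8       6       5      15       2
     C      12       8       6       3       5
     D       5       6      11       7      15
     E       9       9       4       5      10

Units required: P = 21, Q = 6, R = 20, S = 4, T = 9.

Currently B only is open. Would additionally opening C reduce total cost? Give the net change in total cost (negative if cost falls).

Current service cost with {B}: 382.
Adding C: each neighborhood re-picks its cheapest; new service cost 334, saving 48.
Extra fixed cost: 75. Net change = 75 − 48 = 27.
(Totals: 430 → 457.)

No — net change +27 (cost rises by 27).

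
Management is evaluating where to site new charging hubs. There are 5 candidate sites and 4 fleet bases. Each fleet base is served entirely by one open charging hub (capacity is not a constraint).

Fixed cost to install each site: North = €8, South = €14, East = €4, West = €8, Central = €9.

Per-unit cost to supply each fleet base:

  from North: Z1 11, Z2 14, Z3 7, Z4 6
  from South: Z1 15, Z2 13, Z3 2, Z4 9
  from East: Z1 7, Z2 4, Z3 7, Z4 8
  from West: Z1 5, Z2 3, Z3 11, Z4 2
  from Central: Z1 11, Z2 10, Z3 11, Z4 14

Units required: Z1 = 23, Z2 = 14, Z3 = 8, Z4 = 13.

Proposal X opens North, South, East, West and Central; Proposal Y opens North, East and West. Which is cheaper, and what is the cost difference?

Proposal X is cheaper by 17.

Proposal X: {North, South, East, West, Central}: Z1→West 5·23=115, Z2→West 3·14=42, Z3→South 2·8=16, Z4→West 2·13=26. Service 199; fixed 43; total 242.
Proposal Y: {North, East, West}: Z1→West 5·23=115, Z2→West 3·14=42, Z3→North 7·8=56, Z4→West 2·13=26. Service 239; fixed 20; total 259.
Difference: |242 − 259| = 17.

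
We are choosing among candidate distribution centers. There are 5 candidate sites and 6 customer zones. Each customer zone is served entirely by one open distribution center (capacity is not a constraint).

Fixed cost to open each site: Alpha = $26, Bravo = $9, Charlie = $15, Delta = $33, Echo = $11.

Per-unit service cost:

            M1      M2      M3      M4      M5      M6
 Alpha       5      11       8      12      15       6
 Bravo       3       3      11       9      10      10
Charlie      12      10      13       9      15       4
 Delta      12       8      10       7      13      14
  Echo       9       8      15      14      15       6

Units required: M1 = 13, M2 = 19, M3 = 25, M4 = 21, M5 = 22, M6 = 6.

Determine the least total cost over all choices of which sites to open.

For any fixed open set, each customer zone goes to its cheapest open site; total = fixed + service.
{Alpha, Bravo, Delta}: M1→Bravo 3·13=39, M2→Bravo 3·19=57, M3→Alpha 8·25=200, M4→Delta 7·21=147, M5→Bravo 10·22=220, M6→Alpha 6·6=36. Service 699; fixed 68; total 767.
{Alpha, Bravo, Charlie, Delta}: M1→Bravo 3·13=39, M2→Bravo 3·19=57, M3→Alpha 8·25=200, M4→Delta 7·21=147, M5→Bravo 10·22=220, M6→Charlie 4·6=24. Service 687; fixed 83; total 770.
{Alpha, Bravo}: M1→Bravo 3·13=39, M2→Bravo 3·19=57, M3→Alpha 8·25=200, M4→Bravo 9·21=189, M5→Bravo 10·22=220, M6→Alpha 6·6=36. Service 741; fixed 35; total 776.
{Alpha, Bravo, Charlie, Delta, Echo}: M1→Bravo 3·13=39, M2→Bravo 3·19=57, M3→Alpha 8·25=200, M4→Delta 7·21=147, M5→Bravo 10·22=220, M6→Charlie 4·6=24. Service 687; fixed 94; total 781.
No other subset beats 767.

Minimum total cost: 767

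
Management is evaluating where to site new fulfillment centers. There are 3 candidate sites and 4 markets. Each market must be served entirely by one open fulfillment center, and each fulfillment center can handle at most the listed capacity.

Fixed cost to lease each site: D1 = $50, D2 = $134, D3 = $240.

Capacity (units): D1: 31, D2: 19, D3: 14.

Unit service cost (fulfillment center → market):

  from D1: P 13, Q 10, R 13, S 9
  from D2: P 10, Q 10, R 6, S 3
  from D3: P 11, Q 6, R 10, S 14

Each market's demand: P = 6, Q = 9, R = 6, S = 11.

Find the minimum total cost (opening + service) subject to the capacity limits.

Minimum total cost: 421

Open {D1, D2}: P→D1 13·6=78, Q→D1 10·9=90, R→D2 6·6=36, S→D2 3·11=33.
Loads: D1 carries 15/31, D2 carries 17/19. Service 237; fixed 184; total 421.
Next best feasible plan costs 445.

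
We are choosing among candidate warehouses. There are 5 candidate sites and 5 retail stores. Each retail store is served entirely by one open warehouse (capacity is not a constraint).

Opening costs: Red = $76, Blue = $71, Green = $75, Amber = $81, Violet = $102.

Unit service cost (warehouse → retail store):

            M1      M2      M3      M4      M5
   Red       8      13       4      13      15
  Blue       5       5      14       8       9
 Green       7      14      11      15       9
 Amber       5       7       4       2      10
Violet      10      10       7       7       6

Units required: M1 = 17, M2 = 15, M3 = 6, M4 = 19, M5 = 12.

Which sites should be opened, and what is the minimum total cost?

For any fixed open set, each retail store goes to its cheapest open site; total = fixed + service.
{Amber}: M1→Amber 5·17=85, M2→Amber 7·15=105, M3→Amber 4·6=24, M4→Amber 2·19=38, M5→Amber 10·12=120. Service 372; fixed 81; total 453.
{Blue, Amber}: service 330 + fixed 152 = 482
{Amber, Violet}: M1→Amber 5·17=85, M2→Amber 7·15=105, M3→Amber 4·6=24, M4→Amber 2·19=38, M5→Violet 6·12=72. Service 324; fixed 183; total 507.
{Red, Blue, Green, Amber, Violet}: M1→Blue 5·17=85, M2→Blue 5·15=75, M3→Red 4·6=24, M4→Amber 2·19=38, M5→Violet 6·12=72. Service 294; fixed 405; total 699.
No other subset beats 453.

Open Amber only; minimum total cost 453.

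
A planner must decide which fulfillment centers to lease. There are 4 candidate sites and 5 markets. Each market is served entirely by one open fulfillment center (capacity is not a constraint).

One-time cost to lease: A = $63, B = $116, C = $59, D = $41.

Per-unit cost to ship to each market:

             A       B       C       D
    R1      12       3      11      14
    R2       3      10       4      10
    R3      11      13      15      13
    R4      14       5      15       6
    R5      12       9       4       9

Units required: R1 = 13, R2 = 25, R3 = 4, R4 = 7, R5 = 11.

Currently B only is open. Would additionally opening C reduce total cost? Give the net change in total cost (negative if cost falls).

Current service cost with {B}: 475.
Adding C: each market re-picks its cheapest; new service cost 270, saving 205.
Extra fixed cost: 59. Net change = 59 − 205 = -146.
(Totals: 591 → 445.)

Yes — net change −146 (cost falls by 146).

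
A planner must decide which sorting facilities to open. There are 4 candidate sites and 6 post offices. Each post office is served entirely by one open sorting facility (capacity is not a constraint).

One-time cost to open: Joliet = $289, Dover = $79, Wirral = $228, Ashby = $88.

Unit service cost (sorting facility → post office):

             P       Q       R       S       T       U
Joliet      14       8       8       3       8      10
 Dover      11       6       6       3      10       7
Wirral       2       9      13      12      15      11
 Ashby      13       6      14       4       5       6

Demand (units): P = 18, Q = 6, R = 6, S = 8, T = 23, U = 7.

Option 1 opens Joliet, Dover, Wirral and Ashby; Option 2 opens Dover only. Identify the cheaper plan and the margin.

Option 1: {Joliet, Dover, Wirral, Ashby}: P→Wirral 2·18=36, Q→Dover 6·6=36, R→Dover 6·6=36, S→Joliet 3·8=24, T→Ashby 5·23=115, U→Ashby 6·7=42. Service 289; fixed 684; total 973.
Option 2: {Dover}: P→Dover 11·18=198, Q→Dover 6·6=36, R→Dover 6·6=36, S→Dover 3·8=24, T→Dover 10·23=230, U→Dover 7·7=49. Service 573; fixed 79; total 652.
Difference: |973 − 652| = 321.

Option 2 is cheaper by 321.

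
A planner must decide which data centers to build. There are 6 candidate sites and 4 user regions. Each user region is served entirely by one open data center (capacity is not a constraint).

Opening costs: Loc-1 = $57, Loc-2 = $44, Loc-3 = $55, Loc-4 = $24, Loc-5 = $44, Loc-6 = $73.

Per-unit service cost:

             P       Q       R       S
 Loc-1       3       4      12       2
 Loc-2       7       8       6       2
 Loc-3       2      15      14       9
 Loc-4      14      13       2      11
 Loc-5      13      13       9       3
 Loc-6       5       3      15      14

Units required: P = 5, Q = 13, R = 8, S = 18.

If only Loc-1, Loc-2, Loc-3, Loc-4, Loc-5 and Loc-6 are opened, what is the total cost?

Total cost: 398

Each user region is assigned to its cheapest site among the open ones.
{Loc-1, Loc-2, Loc-3, Loc-4, Loc-5, Loc-6}: P→Loc-3 2·5=10, Q→Loc-6 3·13=39, R→Loc-4 2·8=16, S→Loc-1 2·18=36. Service 101; fixed 297; total 398.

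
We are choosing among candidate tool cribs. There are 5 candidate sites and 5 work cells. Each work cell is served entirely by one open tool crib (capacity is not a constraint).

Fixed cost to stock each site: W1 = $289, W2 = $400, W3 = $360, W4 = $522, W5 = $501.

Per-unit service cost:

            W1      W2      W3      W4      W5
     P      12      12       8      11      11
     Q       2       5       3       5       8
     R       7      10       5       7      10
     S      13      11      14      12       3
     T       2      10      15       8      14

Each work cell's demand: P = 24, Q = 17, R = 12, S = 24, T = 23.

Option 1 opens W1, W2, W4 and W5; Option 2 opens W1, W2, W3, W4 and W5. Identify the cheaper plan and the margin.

Option 1: {W1, W2, W4, W5}: P→W4 11·24=264, Q→W1 2·17=34, R→W1 7·12=84, S→W5 3·24=72, T→W1 2·23=46. Service 500; fixed 1712; total 2212.
Option 2: {W1, W2, W3, W4, W5}: P→W3 8·24=192, Q→W1 2·17=34, R→W3 5·12=60, S→W5 3·24=72, T→W1 2·23=46. Service 404; fixed 2072; total 2476.
Difference: |2212 − 2476| = 264.

Option 1 is cheaper by 264.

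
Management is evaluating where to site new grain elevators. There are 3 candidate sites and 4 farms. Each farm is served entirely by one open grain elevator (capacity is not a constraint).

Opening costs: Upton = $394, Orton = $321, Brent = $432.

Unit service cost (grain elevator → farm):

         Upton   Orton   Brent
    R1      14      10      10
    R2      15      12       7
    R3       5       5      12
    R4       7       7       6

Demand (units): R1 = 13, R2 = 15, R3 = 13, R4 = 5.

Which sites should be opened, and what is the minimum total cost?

Open Orton only; minimum total cost 731.

For any fixed open set, each farm goes to its cheapest open site; total = fixed + service.
{Orton}: R1→Orton 10·13=130, R2→Orton 12·15=180, R3→Orton 5·13=65, R4→Orton 7·5=35. Service 410; fixed 321; total 731.
{Brent}: service 421 + fixed 432 = 853
{Upton}: service 507 + fixed 394 = 901
{Upton, Orton, Brent}: service 330 + fixed 1147 = 1477
No other subset beats 731.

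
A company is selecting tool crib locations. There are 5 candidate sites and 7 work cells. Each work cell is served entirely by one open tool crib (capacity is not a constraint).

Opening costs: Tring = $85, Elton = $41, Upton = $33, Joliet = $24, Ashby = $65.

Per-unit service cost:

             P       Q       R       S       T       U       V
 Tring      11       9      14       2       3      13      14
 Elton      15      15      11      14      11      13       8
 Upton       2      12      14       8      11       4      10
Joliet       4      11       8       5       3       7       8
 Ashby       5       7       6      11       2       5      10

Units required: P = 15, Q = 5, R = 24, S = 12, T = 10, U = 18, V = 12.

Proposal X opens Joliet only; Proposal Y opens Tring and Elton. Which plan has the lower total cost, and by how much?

Proposal X is cheaper by 341.

Proposal X: {Joliet}: P→Joliet 4·15=60, Q→Joliet 11·5=55, R→Joliet 8·24=192, S→Joliet 5·12=60, T→Joliet 3·10=30, U→Joliet 7·18=126, V→Joliet 8·12=96. Service 619; fixed 24; total 643.
Proposal Y: {Tring, Elton}: P→Tring 11·15=165, Q→Tring 9·5=45, R→Elton 11·24=264, S→Tring 2·12=24, T→Tring 3·10=30, U→Tring 13·18=234, V→Elton 8·12=96. Service 858; fixed 126; total 984.
Difference: |643 − 984| = 341.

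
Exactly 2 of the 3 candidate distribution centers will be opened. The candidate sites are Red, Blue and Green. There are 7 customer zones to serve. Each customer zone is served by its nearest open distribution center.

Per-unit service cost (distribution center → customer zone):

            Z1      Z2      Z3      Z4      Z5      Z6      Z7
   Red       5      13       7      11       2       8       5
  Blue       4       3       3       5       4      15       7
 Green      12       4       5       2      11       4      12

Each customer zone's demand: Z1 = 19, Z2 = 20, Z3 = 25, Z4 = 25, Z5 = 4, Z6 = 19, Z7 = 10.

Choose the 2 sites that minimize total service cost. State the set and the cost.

With exactly 2 open, each customer zone uses its cheapest among the chosen.
{Blue, Green}: Z1→Blue 4·19=76, Z2→Blue 3·20=60, Z3→Blue 3·25=75, Z4→Green 2·25=50, Z5→Blue 4·4=16, Z6→Green 4·19=76, Z7→Blue 7·10=70. Service cost 423.
{Red, Green}: service cost 484
{Red, Blue}: service cost 546
Among all 3 size-2 choices, {Blue, Green} is lowest.

Choose Blue and Green; total service cost 423.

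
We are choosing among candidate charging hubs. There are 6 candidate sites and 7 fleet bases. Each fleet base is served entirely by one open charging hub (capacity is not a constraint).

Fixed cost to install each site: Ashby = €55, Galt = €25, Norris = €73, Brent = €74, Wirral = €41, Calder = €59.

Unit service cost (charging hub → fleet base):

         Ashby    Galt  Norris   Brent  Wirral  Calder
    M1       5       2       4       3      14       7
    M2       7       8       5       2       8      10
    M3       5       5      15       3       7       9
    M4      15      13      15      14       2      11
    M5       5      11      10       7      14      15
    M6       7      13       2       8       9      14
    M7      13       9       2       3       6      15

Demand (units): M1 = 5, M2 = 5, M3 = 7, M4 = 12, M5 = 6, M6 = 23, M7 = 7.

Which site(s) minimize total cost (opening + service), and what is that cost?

For any fixed open set, each fleet base goes to its cheapest open site; total = fixed + service.
{Norris, Wirral}: M1→Norris 4·5=20, M2→Norris 5·5=25, M3→Wirral 7·7=49, M4→Wirral 2·12=24, M5→Norris 10·6=60, M6→Norris 2·23=46, M7→Norris 2·7=14. Service 238; fixed 114; total 352.
{Galt, Norris, Wirral}: service 214 + fixed 139 = 353
{Norris, Brent, Wirral}: service 172 + fixed 188 = 360
{Ashby, Galt, Norris, Brent, Wirral, Calder}: service 155 + fixed 327 = 482
No other subset beats 352.

Open Norris and Wirral; minimum total cost 352.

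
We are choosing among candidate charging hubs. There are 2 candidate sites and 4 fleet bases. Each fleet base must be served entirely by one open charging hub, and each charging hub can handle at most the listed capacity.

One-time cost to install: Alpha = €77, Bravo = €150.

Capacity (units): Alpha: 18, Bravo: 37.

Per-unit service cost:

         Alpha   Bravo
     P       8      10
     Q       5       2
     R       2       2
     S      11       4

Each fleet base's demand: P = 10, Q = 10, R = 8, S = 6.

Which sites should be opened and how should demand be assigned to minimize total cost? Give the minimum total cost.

Minimum total cost: 310

Open {Bravo}: P→Bravo 10·10=100, Q→Bravo 2·10=20, R→Bravo 2·8=16, S→Bravo 4·6=24.
Loads: Bravo carries 34/37. Service 160; fixed 150; total 310.
Next best feasible plan costs 367.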